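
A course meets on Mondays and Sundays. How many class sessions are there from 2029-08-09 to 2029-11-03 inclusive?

2029-08-09 is a Thursday.
The range spans 87 days (inclusive of both endpoints).
87 = 7 × 12 + 3, so there are 12 full weeks plus 3 extra days.
Each full week contributes 2 days from the set (Mon, Sun): 12 × 2 = 24.
The 3 extra days are Thu, Fri, Sat — none qualify.
Total: 24 + 0 = 24.

24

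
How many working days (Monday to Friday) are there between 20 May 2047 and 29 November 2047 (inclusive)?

20 May 2047 is a Monday.
The range spans 194 days (inclusive of both endpoints).
194 = 7 × 27 + 5, so there are 27 full weeks plus 5 extra days.
Each full week contributes 5 weekdays (Mon–Fri): 27 × 5 = 135.
The 5 extra days are Monday, Tuesday, Wednesday, Thursday, Friday — 5 of them qualify.
Total: 135 + 5 = 140.

140 weekdays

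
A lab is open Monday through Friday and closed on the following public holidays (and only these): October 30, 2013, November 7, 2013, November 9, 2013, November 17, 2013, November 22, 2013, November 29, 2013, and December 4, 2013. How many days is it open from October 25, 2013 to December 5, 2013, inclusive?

25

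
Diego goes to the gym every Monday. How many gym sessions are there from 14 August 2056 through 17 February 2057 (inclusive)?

27

14 August 2056 is a Monday.
That's 188 days from start to end, counting both.
188 = 7 × 26 + 6, so there are 26 full weeks plus 6 extra days.
Each full week contributes one Monday: 26 so far.
The 6 extra days are Monday, Tuesday, Wednesday, Thursday, Friday, Saturday — 1 of them qualifies.
Total: 26 + 1 = 27.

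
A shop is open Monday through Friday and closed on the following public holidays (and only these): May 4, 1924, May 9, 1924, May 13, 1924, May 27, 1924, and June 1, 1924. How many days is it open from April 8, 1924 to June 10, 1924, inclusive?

43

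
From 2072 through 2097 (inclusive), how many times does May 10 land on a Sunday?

Day of week of May 10 in each year:
2072: Tue, 2073: Wed, 2074: Thu, 2075: Fri, 2076: Sun ✓, 2077: Mon, 2078: Tue, 2079: Wed, 2080: Fri, 2081: Sat, 2082: Sun ✓, 2083: Mon, 2084: Wed, 2085: Thu, 2086: Fri, 2087: Sat, 2088: Mon, 2089: Tue, 2090: Wed, 2091: Thu, 2092: Sat, 2093: Sun ✓, 2094: Mon, 2095: Tue, 2096: Thu, 2097: Fri
Sundays: 2076, 2082, 2093.

3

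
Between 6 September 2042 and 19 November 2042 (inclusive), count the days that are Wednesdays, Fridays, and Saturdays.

6 September 2042 is a Saturday.
That's 75 days from start to end, counting both.
75 = 7 × 10 + 5, so there are 10 full weeks plus 5 extra days.
Each full week contributes 3 days from the set (Wed, Fri, Sat): 10 × 3 = 30.
The 5 extra days are Sat, Sun, Mon, Tue, Wed — 2 of them qualify.
Total: 30 + 2 = 32.

32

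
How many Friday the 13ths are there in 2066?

1

The 13th falls on a Friday when the month's 13th has weekday Fri.
Jan 13 is Wed; Feb 13 is Sat; Mar 13 is Sat; Apr 13 is Tue; May 13 is Thu; Jun 13 is Sun; Jul 13 is Tue; Aug 13 is Fri ✓; Sep 13 is Mon; Oct 13 is Wed; Nov 13 is Sat; Dec 13 is Mon.
Friday the 13ths: Aug.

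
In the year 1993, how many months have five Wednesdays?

4

A month has five Wednesdays exactly when Wednesday falls within its first (length − 28) days.
Jan: 31 days, starts Fri → 5 of Fri, Sat, Sun
Feb: 28 days, starts Mon → 5 of (none)
Mar: 31 days, starts Mon → 5 of Mon, Tue, Wed ✓
Apr: 30 days, starts Thu → 5 of Thu, Fri
May: 31 days, starts Sat → 5 of Sat, Sun, Mon
Jun: 30 days, starts Tue → 5 of Tue, Wed ✓
Jul: 31 days, starts Thu → 5 of Thu, Fri, Sat
Aug: 31 days, starts Sun → 5 of Sun, Mon, Tue
Sep: 30 days, starts Wed → 5 of Wed, Thu ✓
Oct: 31 days, starts Fri → 5 of Fri, Sat, Sun
Nov: 30 days, starts Mon → 5 of Mon, Tue
Dec: 31 days, starts Wed → 5 of Wed, Thu, Fri ✓
Months with five Wednesdays: Mar, Jun, Sep, Dec.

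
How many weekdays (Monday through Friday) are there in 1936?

Jan 1, 1936 is a Wednesday.
From Jan 1, 1936 to Dec 31, 1936 is 366 days inclusive.
366 = 7 × 52 + 2, so there are 52 full weeks plus 2 extra days.
Each full week contributes 5 weekdays (Mon–Fri): 52 × 5 = 260.
The 2 extra days are Wednesday, Thursday — 2 of them qualify.
Total: 260 + 2 = 262.

262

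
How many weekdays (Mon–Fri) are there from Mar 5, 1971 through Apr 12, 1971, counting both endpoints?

27 weekdays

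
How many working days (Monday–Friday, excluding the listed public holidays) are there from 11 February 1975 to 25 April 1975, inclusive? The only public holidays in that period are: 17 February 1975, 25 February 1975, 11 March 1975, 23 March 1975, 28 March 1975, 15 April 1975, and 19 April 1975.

49

11 February 1975 is a Tuesday.
That's 74 days from start to end, counting both.
74 = 7 × 10 + 4, so there are 10 full weeks plus 4 extra days.
Each full week contributes 5 weekdays (Mon–Fri): 10 × 5 = 50.
The 4 extra days are Tuesday, Wednesday, Thursday, Friday — 4 of them qualify.
Total: 50 + 4 = 54.
Holidays: 17 February 1975 (Mon); 25 February 1975 (Tue); 11 March 1975 (Tue); 23 March 1975 (Sun); 28 March 1975 (Fri); 15 April 1975 (Tue); 19 April 1975 (Sat).
5 of the 7 holidays fall on weekdays; the rest are weekends and were already excluded.
Business days: 54 − 5 = 49.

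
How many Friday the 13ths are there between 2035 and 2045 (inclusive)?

Friday-the-13ths by year:
2035: Apr, Jul
2036: Jun
2037: Feb, Mar, Nov
2038: Aug
2039: May
2040: Jan, Apr, Jul
2041: Sep, Dec
2042: Jun
2043: Feb, Mar, Nov
2044: May
2045: Jan, Oct

20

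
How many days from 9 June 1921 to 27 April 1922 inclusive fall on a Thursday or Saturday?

93

9 June 1921 is a Thursday.
From 9 June 1921 to 27 April 1922 is 323 days inclusive.
323 = 7 × 46 + 1, so there are 46 full weeks plus 1 extra day.
Each full week contributes 2 days from the set (Thu, Sat): 46 × 2 = 92.
The 1 extra day is Thu — 1 of them qualifies.
Total: 92 + 1 = 93.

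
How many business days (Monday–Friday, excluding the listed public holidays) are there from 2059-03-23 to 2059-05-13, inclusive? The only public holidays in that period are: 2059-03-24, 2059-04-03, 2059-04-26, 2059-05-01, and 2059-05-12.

2059-03-23 is a Sunday.
The range spans 52 days (inclusive of both endpoints).
52 = 7 × 7 + 3, so there are 7 full weeks plus 3 extra days.
Each full week contributes 5 weekdays (Mon–Fri): 7 × 5 = 35.
The 3 extra days are Sunday, Monday, Tuesday — 2 of them qualify.
Total: 35 + 2 = 37.
Holidays: 2059-03-24 (Mon); 2059-04-03 (Thu); 2059-04-26 (Sat); 2059-05-01 (Thu); 2059-05-12 (Mon).
4 of the 5 holidays fall on weekdays; the rest are weekends and were already excluded.
Business days: 37 − 4 = 33.

33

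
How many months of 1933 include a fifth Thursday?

4

A month has five Thursdays exactly when Thursday falls within its first (length − 28) days.
Jan: 31 days, starts Sun → 5 of Sun, Mon, Tue
Feb: 28 days, starts Wed → 5 of (none)
Mar: 31 days, starts Wed → 5 of Wed, Thu, Fri ✓
Apr: 30 days, starts Sat → 5 of Sat, Sun
May: 31 days, starts Mon → 5 of Mon, Tue, Wed
Jun: 30 days, starts Thu → 5 of Thu, Fri ✓
Jul: 31 days, starts Sat → 5 of Sat, Sun, Mon
Aug: 31 days, starts Tue → 5 of Tue, Wed, Thu ✓
Sep: 30 days, starts Fri → 5 of Fri, Sat
Oct: 31 days, starts Sun → 5 of Sun, Mon, Tue
Nov: 30 days, starts Wed → 5 of Wed, Thu ✓
Dec: 31 days, starts Fri → 5 of Fri, Sat, Sun
Months with five Thursdays: Mar, Jun, Aug, Nov.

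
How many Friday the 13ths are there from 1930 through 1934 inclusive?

9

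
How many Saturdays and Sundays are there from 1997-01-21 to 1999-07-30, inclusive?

262

1997-01-21 is a Tuesday.
The range spans 921 days (inclusive of both endpoints).
921 = 7 × 131 + 4, so there are 131 full weeks plus 4 extra days.
Each full week contributes 2 weekend days (Sat, Sun): 131 × 2 = 262.
The 4 extra days are Tue, Wed, Thu, Fri — none qualify.
Total: 262 + 0 = 262.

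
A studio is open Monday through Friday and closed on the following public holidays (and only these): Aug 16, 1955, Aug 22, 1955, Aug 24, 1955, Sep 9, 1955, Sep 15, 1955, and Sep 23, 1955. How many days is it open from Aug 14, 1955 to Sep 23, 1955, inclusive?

24 business days

Aug 14, 1955 is a Sunday.
From Aug 14, 1955 to Sep 23, 1955 is 41 days inclusive.
41 = 7 × 5 + 6, so there are 5 full weeks plus 6 extra days.
Each full week contributes 5 weekdays (Mon–Fri): 5 × 5 = 25.
The 6 extra days are Sun, Mon, Tue, Wed, Thu, Fri — 5 of them qualify.
Total: 25 + 5 = 30.
Holidays: Aug 16, 1955 (Tue); Aug 22, 1955 (Mon); Aug 24, 1955 (Wed); Sep 9, 1955 (Fri); Sep 15, 1955 (Thu); Sep 23, 1955 (Fri).
All 6 holidays fall on weekdays, so subtract 6.
Business days: 30 − 6 = 24.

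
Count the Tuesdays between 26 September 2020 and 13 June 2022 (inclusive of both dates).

26 September 2020 is a Saturday.
From 26 September 2020 to 13 June 2022 is 626 days inclusive.
626 = 7 × 89 + 3, so there are 89 full weeks plus 3 extra days.
Each full week contributes one Tuesday: 89 so far.
The 3 extra days are Sat, Sun, Mon — none qualify.
Total: 89 + 0 = 89.

89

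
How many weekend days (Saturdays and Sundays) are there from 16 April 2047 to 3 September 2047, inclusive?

40

16 April 2047 is a Tuesday.
From 16 April 2047 to 3 September 2047 is 141 days inclusive.
141 = 7 × 20 + 1, so there are 20 full weeks plus 1 extra day.
Each full week contributes 2 weekend days (Sat, Sun): 20 × 2 = 40.
The 1 extra day is Tuesday — none qualify.
Total: 40 + 0 = 40.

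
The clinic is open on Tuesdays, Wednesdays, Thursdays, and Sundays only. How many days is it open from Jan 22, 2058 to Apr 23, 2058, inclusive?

Jan 22, 2058 is a Tuesday.
The range spans 92 days (inclusive of both endpoints).
92 = 7 × 13 + 1, so there are 13 full weeks plus 1 extra day.
Each full week contributes 4 days from the set (Tue, Wed, Thu, Sun): 13 × 4 = 52.
The 1 extra day is Tue — 1 of them qualifies.
Total: 52 + 1 = 53.

53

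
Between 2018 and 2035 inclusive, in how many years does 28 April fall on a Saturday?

Day of week of April 28 in each year:
2018: Sat ✓, 2019: Sun, 2020: Tue, 2021: Wed, 2022: Thu, 2023: Fri, 2024: Sun, 2025: Mon, 2026: Tue, 2027: Wed, 2028: Fri, 2029: Sat ✓, 2030: Sun, 2031: Mon, 2032: Wed, 2033: Thu, 2034: Fri, 2035: Sat ✓
Saturdays: 2018, 2029, 2035.

3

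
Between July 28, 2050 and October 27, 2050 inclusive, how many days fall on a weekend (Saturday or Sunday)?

July 28, 2050 is a Thursday.
That's 92 days from start to end, counting both.
92 = 7 × 13 + 1, so there are 13 full weeks plus 1 extra day.
Each full week contributes 2 weekend days (Sat, Sun): 13 × 2 = 26.
The 1 extra day is Thu — none qualify.
Total: 26 + 0 = 26.

26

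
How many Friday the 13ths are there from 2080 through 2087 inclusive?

Friday-the-13ths by year:
2080: Sep, Dec
2081: Jun
2082: Feb, Mar, Nov
2083: Aug
2084: Oct
2085: Apr, Jul
2086: Sep, Dec
2087: Jun

13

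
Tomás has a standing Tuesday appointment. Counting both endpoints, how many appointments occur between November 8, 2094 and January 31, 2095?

November 8, 2094 is a Monday.
That's 85 days from start to end, counting both.
85 = 7 × 12 + 1, so there are 12 full weeks plus 1 extra day.
Each full week contributes one Tuesday: 12 so far.
The 1 extra day is Monday — none qualify.
Total: 12 + 0 = 12.

12 Tuesdays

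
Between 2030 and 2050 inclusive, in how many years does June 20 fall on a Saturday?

Day of week of June 20 in each year:
2030: Thu, 2031: Fri, 2032: Sun, 2033: Mon, 2034: Tue, 2035: Wed, 2036: Fri, 2037: Sat ✓, 2038: Sun, 2039: Mon, 2040: Wed, 2041: Thu, 2042: Fri, 2043: Sat ✓, 2044: Mon, 2045: Tue, 2046: Wed, 2047: Thu, 2048: Sat ✓, 2049: Sun, 2050: Mon
Saturdays: 2037, 2043, 2048.

3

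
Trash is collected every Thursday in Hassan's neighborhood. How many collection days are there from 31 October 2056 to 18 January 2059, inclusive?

31 October 2056 is a Tuesday.
That's 810 days from start to end, counting both.
810 = 7 × 115 + 5, so there are 115 full weeks plus 5 extra days.
Each full week contributes one Thursday: 115 so far.
The 5 extra days are Tue, Wed, Thu, Fri, Sat — 1 of them qualifies.
Total: 115 + 1 = 116.

116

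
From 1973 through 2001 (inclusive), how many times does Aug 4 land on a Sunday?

4

Day of week of August 4 in each year:
1973: Sat, 1974: Sun ✓, 1975: Mon, 1976: Wed, 1977: Thu, 1978: Fri, 1979: Sat, 1980: Mon, 1981: Tue, 1982: Wed, 1983: Thu, 1984: Sat, 1985: Sun ✓, 1986: Mon, 1987: Tue, 1988: Thu, 1989: Fri, 1990: Sat, 1991: Sun ✓, 1992: Tue, 1993: Wed, 1994: Thu, 1995: Fri, 1996: Sun ✓, 1997: Mon, 1998: Tue, 1999: Wed, 2000: Fri, 2001: Sat
Sundays: 1974, 1985, 1991, 1996.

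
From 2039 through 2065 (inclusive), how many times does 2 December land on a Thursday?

Day of week of December 2 in each year:
2039: Fri, 2040: Sun, 2041: Mon, 2042: Tue, 2043: Wed, 2044: Fri, 2045: Sat, 2046: Sun, 2047: Mon, 2048: Wed, 2049: Thu ✓, 2050: Fri, 2051: Sat, 2052: Mon, 2053: Tue, 2054: Wed, 2055: Thu ✓, 2056: Sat, 2057: Sun, 2058: Mon, 2059: Tue, 2060: Thu ✓, 2061: Fri, 2062: Sat, 2063: Sun, 2064: Tue, 2065: Wed
Thursdays: 2049, 2055, 2060.

3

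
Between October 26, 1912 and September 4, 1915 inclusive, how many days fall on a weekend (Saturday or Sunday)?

299

October 26, 1912 is a Saturday.
From October 26, 1912 to September 4, 1915 is 1044 days inclusive.
1044 = 7 × 149 + 1, so there are 149 full weeks plus 1 extra day.
Each full week contributes 2 weekend days (Sat, Sun): 149 × 2 = 298.
The 1 extra day is Saturday — 1 of them qualifies.
Total: 298 + 1 = 299.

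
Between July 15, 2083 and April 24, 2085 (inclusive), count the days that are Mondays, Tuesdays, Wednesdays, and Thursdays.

371

July 15, 2083 is a Thursday.
The range spans 650 days (inclusive of both endpoints).
650 = 7 × 92 + 6, so there are 92 full weeks plus 6 extra days.
Each full week contributes 4 days from the set (Mon, Tue, Wed, Thu): 92 × 4 = 368.
The 6 extra days are Thu, Fri, Sat, Sun, Mon, Tue — 3 of them qualify.
Total: 368 + 3 = 371.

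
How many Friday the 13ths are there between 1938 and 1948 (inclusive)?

18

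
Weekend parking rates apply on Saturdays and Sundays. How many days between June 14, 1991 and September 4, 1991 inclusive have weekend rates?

June 14, 1991 is a Friday.
That's 83 days from start to end, counting both.
83 = 7 × 11 + 6, so there are 11 full weeks plus 6 extra days.
Each full week contributes 2 weekend days (Sat, Sun): 11 × 2 = 22.
The 6 extra days are Friday, Saturday, Sunday, Monday, Tuesday, Wednesday — 2 of them qualify.
Total: 22 + 2 = 24.

24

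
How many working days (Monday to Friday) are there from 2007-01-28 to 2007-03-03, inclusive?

25

2007-01-28 is a Sunday.
From 2007-01-28 to 2007-03-03 is 35 days inclusive.
35 = 7 × 5, so the span is exactly 5 full weeks.
Each full week contributes 5 weekdays (Mon–Fri): 5 × 5 = 25.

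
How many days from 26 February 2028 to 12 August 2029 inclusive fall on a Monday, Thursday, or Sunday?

229

26 February 2028 is a Saturday.
From 26 February 2028 to 12 August 2029 is 534 days inclusive.
534 = 7 × 76 + 2, so there are 76 full weeks plus 2 extra days.
Each full week contributes 3 days from the set (Mon, Thu, Sun): 76 × 3 = 228.
The 2 extra days are Saturday, Sunday — 1 of them qualifies.
Total: 228 + 1 = 229.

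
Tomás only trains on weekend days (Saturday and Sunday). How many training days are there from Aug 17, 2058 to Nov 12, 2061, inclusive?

Aug 17, 2058 is a Saturday.
That's 1184 days from start to end, counting both.
1184 = 7 × 169 + 1, so there are 169 full weeks plus 1 extra day.
Each full week contributes 2 weekend days (Sat, Sun): 169 × 2 = 338.
The 1 extra day is Sat — 1 of them qualifies.
Total: 338 + 1 = 339.

339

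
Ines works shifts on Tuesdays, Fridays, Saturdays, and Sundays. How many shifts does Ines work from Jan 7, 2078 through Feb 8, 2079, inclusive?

228

Jan 7, 2078 is a Friday.
That's 398 days from start to end, counting both.
398 = 7 × 56 + 6, so there are 56 full weeks plus 6 extra days.
Each full week contributes 4 days from the set (Tue, Fri, Sat, Sun): 56 × 4 = 224.
The 6 extra days are Fri, Sat, Sun, Mon, Tue, Wed — 4 of them qualify.
Total: 224 + 4 = 228.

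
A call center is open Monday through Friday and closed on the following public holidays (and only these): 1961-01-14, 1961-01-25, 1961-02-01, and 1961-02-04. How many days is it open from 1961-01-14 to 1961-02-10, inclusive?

18 working days

1961-01-14 is a Saturday.
That's 28 days from start to end, counting both.
28 = 7 × 4, so the span is exactly 4 full weeks.
Each full week contributes 5 weekdays (Mon–Fri): 4 × 5 = 20.
Total: 20.
Holidays: 1961-01-14 (Sat); 1961-01-25 (Wed); 1961-02-01 (Wed); 1961-02-04 (Sat).
2 of the 4 holidays fall on weekdays; the rest are weekends and were already excluded.
Business days: 20 − 2 = 18.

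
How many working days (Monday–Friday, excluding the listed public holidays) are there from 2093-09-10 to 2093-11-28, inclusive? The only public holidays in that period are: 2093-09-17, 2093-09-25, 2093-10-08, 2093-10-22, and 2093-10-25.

2093-09-10 is a Thursday.
The range spans 80 days (inclusive of both endpoints).
80 = 7 × 11 + 3, so there are 11 full weeks plus 3 extra days.
Each full week contributes 5 weekdays (Mon–Fri): 11 × 5 = 55.
The 3 extra days are Thu, Fri, Sat — 2 of them qualify.
Total: 55 + 2 = 57.
Holidays: 2093-09-17 (Thu); 2093-09-25 (Fri); 2093-10-08 (Thu); 2093-10-22 (Thu); 2093-10-25 (Sun).
4 of the 5 holidays fall on weekdays; the rest are weekends and were already excluded.
Business days: 57 − 4 = 53.

53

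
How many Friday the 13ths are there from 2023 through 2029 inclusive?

12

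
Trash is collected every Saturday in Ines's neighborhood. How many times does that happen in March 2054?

Mar 1, 2054 is a Sunday.
From Mar 1, 2054 to Mar 31, 2054 is 31 days inclusive.
31 = 7 × 4 + 3, so there are 4 full weeks plus 3 extra days.
Each full week contributes one Saturday: 4 so far.
The 3 extra days are Sun, Mon, Tue — none qualify.
Total: 4 + 0 = 4.

4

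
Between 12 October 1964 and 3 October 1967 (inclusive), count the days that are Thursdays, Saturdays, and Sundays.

12 October 1964 is a Monday.
From 12 October 1964 to 3 October 1967 is 1087 days inclusive.
1087 = 7 × 155 + 2, so there are 155 full weeks plus 2 extra days.
Each full week contributes 3 days from the set (Thu, Sat, Sun): 155 × 3 = 465.
The 2 extra days are Mon, Tue — none qualify.
Total: 465 + 0 = 465.

465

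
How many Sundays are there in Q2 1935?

13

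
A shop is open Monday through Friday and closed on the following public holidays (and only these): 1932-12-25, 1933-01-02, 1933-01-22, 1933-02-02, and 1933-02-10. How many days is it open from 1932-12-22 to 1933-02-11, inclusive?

34

1932-12-22 is a Thursday.
The range spans 52 days (inclusive of both endpoints).
52 = 7 × 7 + 3, so there are 7 full weeks plus 3 extra days.
Each full week contributes 5 weekdays (Mon–Fri): 7 × 5 = 35.
The 3 extra days are Thursday, Friday, Saturday — 2 of them qualify.
Total: 35 + 2 = 37.
Holidays: 1932-12-25 (Sun); 1933-01-02 (Mon); 1933-01-22 (Sun); 1933-02-02 (Thu); 1933-02-10 (Fri).
3 of the 5 holidays fall on weekdays; the rest are weekends and were already excluded.
Business days: 37 − 3 = 34.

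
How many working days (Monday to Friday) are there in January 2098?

23

1 January 2098 is a Wednesday.
From 1 January 2098 to 31 January 2098 is 31 days inclusive.
31 = 7 × 4 + 3, so there are 4 full weeks plus 3 extra days.
Each full week contributes 5 weekdays (Mon–Fri): 4 × 5 = 20.
The 3 extra days are Wed, Thu, Fri — 3 of them qualify.
Total: 20 + 3 = 23.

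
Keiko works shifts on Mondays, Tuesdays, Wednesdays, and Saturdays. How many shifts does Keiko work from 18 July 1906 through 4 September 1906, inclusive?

18 July 1906 is a Wednesday.
The range spans 49 days (inclusive of both endpoints).
49 = 7 × 7, so the span is exactly 7 full weeks.
Each full week contributes 4 days from the set (Mon, Tue, Wed, Sat): 7 × 4 = 28.
Total: 28.

28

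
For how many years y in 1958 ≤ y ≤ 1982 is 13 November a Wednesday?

3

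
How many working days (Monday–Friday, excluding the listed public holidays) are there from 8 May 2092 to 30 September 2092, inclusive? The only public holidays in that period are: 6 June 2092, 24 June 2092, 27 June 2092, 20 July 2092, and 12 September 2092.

100

8 May 2092 is a Thursday.
That's 146 days from start to end, counting both.
146 = 7 × 20 + 6, so there are 20 full weeks plus 6 extra days.
Each full week contributes 5 weekdays (Mon–Fri): 20 × 5 = 100.
The 6 extra days are Thu, Fri, Sat, Sun, Mon, Tue — 4 of them qualify.
Total: 100 + 4 = 104.
Holidays: 6 June 2092 (Fri); 24 June 2092 (Tue); 27 June 2092 (Fri); 20 July 2092 (Sun); 12 September 2092 (Fri).
4 of the 5 holidays fall on weekdays; the rest are weekends and were already excluded.
Business days: 104 − 4 = 100.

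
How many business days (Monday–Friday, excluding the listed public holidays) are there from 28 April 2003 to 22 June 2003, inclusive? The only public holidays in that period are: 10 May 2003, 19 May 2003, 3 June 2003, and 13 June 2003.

37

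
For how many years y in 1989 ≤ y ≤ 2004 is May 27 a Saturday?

3

Day of week of May 27 in each year:
1989: Sat ✓, 1990: Sun, 1991: Mon, 1992: Wed, 1993: Thu, 1994: Fri, 1995: Sat ✓, 1996: Mon, 1997: Tue, 1998: Wed, 1999: Thu, 2000: Sat ✓, 2001: Sun, 2002: Mon, 2003: Tue, 2004: Thu
Saturdays: 1989, 1995, 2000.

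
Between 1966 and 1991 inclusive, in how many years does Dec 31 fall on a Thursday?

Day of week of December 31 in each year:
1966: Sat, 1967: Sun, 1968: Tue, 1969: Wed, 1970: Thu ✓, 1971: Fri, 1972: Sun, 1973: Mon, 1974: Tue, 1975: Wed, 1976: Fri, 1977: Sat, 1978: Sun, 1979: Mon, 1980: Wed, 1981: Thu ✓, 1982: Fri, 1983: Sat, 1984: Mon, 1985: Tue, 1986: Wed, 1987: Thu ✓, 1988: Sat, 1989: Sun, 1990: Mon, 1991: Tue
Thursdays: 1970, 1981, 1987.

3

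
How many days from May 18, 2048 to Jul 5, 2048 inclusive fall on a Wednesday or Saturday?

14

May 18, 2048 is a Monday.
The range spans 49 days (inclusive of both endpoints).
49 = 7 × 7, so the span is exactly 7 full weeks.
Each full week contributes 2 days from the set (Wed, Sat): 7 × 2 = 14.
Total: 14.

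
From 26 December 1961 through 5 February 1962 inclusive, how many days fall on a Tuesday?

6 Tuesdays

26 December 1961 is a Tuesday.
From 26 December 1961 to 5 February 1962 is 42 days inclusive.
42 = 7 × 6, so the span is exactly 6 full weeks.
Each full week contributes one Tuesday: 6 so far.
Total: 6.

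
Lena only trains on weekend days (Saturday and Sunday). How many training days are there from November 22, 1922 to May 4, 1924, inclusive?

November 22, 1922 is a Wednesday.
That's 530 days from start to end, counting both.
530 = 7 × 75 + 5, so there are 75 full weeks plus 5 extra days.
Each full week contributes 2 weekend days (Sat, Sun): 75 × 2 = 150.
The 5 extra days are Wednesday, Thursday, Friday, Saturday, Sunday — 2 of them qualify.
Total: 150 + 2 = 152.

152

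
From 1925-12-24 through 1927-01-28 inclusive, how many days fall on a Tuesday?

1925-12-24 is a Thursday.
That's 401 days from start to end, counting both.
401 = 7 × 57 + 2, so there are 57 full weeks plus 2 extra days.
Each full week contributes one Tuesday: 57 so far.
The 2 extra days are Thu, Fri — none qualify.
Total: 57 + 0 = 57.

57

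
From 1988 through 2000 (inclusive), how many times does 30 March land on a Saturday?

2

Day of week of March 30 in each year:
1988: Wed, 1989: Thu, 1990: Fri, 1991: Sat ✓, 1992: Mon, 1993: Tue, 1994: Wed, 1995: Thu, 1996: Sat ✓, 1997: Sun, 1998: Mon, 1999: Tue, 2000: Thu
Saturdays: 1991, 1996.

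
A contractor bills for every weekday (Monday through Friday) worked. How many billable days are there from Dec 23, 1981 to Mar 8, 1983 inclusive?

315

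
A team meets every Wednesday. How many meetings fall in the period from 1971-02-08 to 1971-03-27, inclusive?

7

1971-02-08 is a Monday.
That's 48 days from start to end, counting both.
48 = 7 × 6 + 6, so there are 6 full weeks plus 6 extra days.
Each full week contributes one Wednesday: 6 so far.
The 6 extra days are Mon, Tue, Wed, Thu, Fri, Sat — 1 of them qualifies.
Total: 6 + 1 = 7.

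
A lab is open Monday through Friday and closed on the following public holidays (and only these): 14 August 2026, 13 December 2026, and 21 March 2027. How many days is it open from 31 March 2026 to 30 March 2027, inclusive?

31 March 2026 is a Tuesday.
That's 365 days from start to end, counting both.
365 = 7 × 52 + 1, so there are 52 full weeks plus 1 extra day.
Each full week contributes 5 weekdays (Mon–Fri): 52 × 5 = 260.
The 1 extra day is Tuesday — 1 of them qualifies.
Total: 260 + 1 = 261.
Holidays: 14 August 2026 (Fri); 13 December 2026 (Sun); 21 March 2027 (Sun).
1 of the 3 holidays fall on weekdays; the rest are weekends and were already excluded.
Business days: 261 − 1 = 260.

260 business days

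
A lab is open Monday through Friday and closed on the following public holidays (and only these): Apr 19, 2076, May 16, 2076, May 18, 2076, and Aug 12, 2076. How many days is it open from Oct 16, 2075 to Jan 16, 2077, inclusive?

326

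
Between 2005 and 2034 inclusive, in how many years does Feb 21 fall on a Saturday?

Day of week of February 21 in each year:
2005: Mon, 2006: Tue, 2007: Wed, 2008: Thu, 2009: Sat ✓, 2010: Sun, 2011: Mon, 2012: Tue, 2013: Thu, 2014: Fri, 2015: Sat ✓, 2016: Sun, 2017: Tue, 2018: Wed, 2019: Thu, 2020: Fri, 2021: Sun, 2022: Mon, 2023: Tue, 2024: Wed, 2025: Fri, 2026: Sat ✓, 2027: Sun, 2028: Mon, 2029: Wed, 2030: Thu, 2031: Fri, 2032: Sat ✓, 2033: Mon, 2034: Tue
Saturdays: 2009, 2015, 2026, 2032.

4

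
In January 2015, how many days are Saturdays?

5

2015-01-01 is a Thursday.
The range spans 31 days (inclusive of both endpoints).
31 = 7 × 4 + 3, so there are 4 full weeks plus 3 extra days.
Each full week contributes one Saturday: 4 so far.
The 3 extra days are Thursday, Friday, Saturday — 1 of them qualifies.
Total: 4 + 1 = 5.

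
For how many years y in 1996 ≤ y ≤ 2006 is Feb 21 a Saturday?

2

Day of week of February 21 in each year:
1996: Wed, 1997: Fri, 1998: Sat ✓, 1999: Sun, 2000: Mon, 2001: Wed, 2002: Thu, 2003: Fri, 2004: Sat ✓, 2005: Mon, 2006: Tue
Saturdays: 1998, 2004.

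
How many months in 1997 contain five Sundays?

4

A month has five Sundays exactly when Sunday falls within its first (length − 28) days.
Jan: 31 days, starts Wed → 5 of Wed, Thu, Fri
Feb: 28 days, starts Sat → 5 of (none)
Mar: 31 days, starts Sat → 5 of Sat, Sun, Mon ✓
Apr: 30 days, starts Tue → 5 of Tue, Wed
May: 31 days, starts Thu → 5 of Thu, Fri, Sat
Jun: 30 days, starts Sun → 5 of Sun, Mon ✓
Jul: 31 days, starts Tue → 5 of Tue, Wed, Thu
Aug: 31 days, starts Fri → 5 of Fri, Sat, Sun ✓
Sep: 30 days, starts Mon → 5 of Mon, Tue
Oct: 31 days, starts Wed → 5 of Wed, Thu, Fri
Nov: 30 days, starts Sat → 5 of Sat, Sun ✓
Dec: 31 days, starts Mon → 5 of Mon, Tue, Wed
Months with five Sundays: Mar, Jun, Aug, Nov.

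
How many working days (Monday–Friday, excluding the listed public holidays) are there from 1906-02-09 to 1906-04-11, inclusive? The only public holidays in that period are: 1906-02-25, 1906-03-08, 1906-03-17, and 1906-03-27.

42 working days

1906-02-09 is a Friday.
That's 62 days from start to end, counting both.
62 = 7 × 8 + 6, so there are 8 full weeks plus 6 extra days.
Each full week contributes 5 weekdays (Mon–Fri): 8 × 5 = 40.
The 6 extra days are Fri, Sat, Sun, Mon, Tue, Wed — 4 of them qualify.
Total: 40 + 4 = 44.
Holidays: 1906-02-25 (Sun); 1906-03-08 (Thu); 1906-03-17 (Sat); 1906-03-27 (Tue).
2 of the 4 holidays fall on weekdays; the rest are weekends and were already excluded.
Business days: 44 − 2 = 42.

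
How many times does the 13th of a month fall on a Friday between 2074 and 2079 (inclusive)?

10

Friday-the-13ths by year:
2074: Apr, Jul
2075: Sep, Dec
2076: Mar, Nov
2077: Aug
2078: May
2079: Jan, Oct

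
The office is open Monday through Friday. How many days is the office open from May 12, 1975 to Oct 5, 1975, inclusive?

May 12, 1975 is a Monday.
That's 147 days from start to end, counting both.
147 = 7 × 21, so the span is exactly 21 full weeks.
Each full week contributes 5 weekdays (Mon–Fri): 21 × 5 = 105.

105 weekdays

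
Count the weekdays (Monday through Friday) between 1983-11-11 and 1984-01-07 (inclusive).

1983-11-11 is a Friday.
The range spans 58 days (inclusive of both endpoints).
58 = 7 × 8 + 2, so there are 8 full weeks plus 2 extra days.
Each full week contributes 5 weekdays (Mon–Fri): 8 × 5 = 40.
The 2 extra days are Friday, Saturday — 1 of them qualifies.
Total: 40 + 1 = 41.

41 weekdays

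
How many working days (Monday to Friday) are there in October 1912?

23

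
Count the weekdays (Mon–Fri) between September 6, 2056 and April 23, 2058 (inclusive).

September 6, 2056 is a Wednesday.
The range spans 595 days (inclusive of both endpoints).
595 = 7 × 85, so the span is exactly 85 full weeks.
Each full week contributes 5 weekdays (Mon–Fri): 85 × 5 = 425.
Total: 425.

425 weekdays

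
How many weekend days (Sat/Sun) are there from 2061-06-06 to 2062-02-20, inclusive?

2061-06-06 is a Monday.
That's 260 days from start to end, counting both.
260 = 7 × 37 + 1, so there are 37 full weeks plus 1 extra day.
Each full week contributes 2 weekend days (Sat, Sun): 37 × 2 = 74.
The 1 extra day is Monday — none qualify.
Total: 74 + 0 = 74.

74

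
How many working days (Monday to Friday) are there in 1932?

261

Jan 1, 1932 is a Friday.
The range spans 366 days (inclusive of both endpoints).
366 = 7 × 52 + 2, so there are 52 full weeks plus 2 extra days.
Each full week contributes 5 weekdays (Mon–Fri): 52 × 5 = 260.
The 2 extra days are Fri, Sat — 1 of them qualifies.
Total: 260 + 1 = 261.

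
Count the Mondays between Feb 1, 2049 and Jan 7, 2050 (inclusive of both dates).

49 Mondays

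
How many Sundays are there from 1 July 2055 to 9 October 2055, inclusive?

1 July 2055 is a Thursday.
The range spans 101 days (inclusive of both endpoints).
101 = 7 × 14 + 3, so there are 14 full weeks plus 3 extra days.
Each full week contributes one Sunday: 14 so far.
The 3 extra days are Thursday, Friday, Saturday — none qualify.
Total: 14 + 0 = 14.

14 Sundays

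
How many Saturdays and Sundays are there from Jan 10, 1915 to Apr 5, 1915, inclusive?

25

Jan 10, 1915 is a Sunday.
From Jan 10, 1915 to Apr 5, 1915 is 86 days inclusive.
86 = 7 × 12 + 2, so there are 12 full weeks plus 2 extra days.
Each full week contributes 2 weekend days (Sat, Sun): 12 × 2 = 24.
The 2 extra days are Sun, Mon — 1 of them qualifies.
Total: 24 + 1 = 25.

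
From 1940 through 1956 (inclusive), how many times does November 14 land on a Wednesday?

3

Day of week of November 14 in each year:
1940: Thu, 1941: Fri, 1942: Sat, 1943: Sun, 1944: Tue, 1945: Wed ✓, 1946: Thu, 1947: Fri, 1948: Sun, 1949: Mon, 1950: Tue, 1951: Wed ✓, 1952: Fri, 1953: Sat, 1954: Sun, 1955: Mon, 1956: Wed ✓
Wednesdays: 1945, 1951, 1956.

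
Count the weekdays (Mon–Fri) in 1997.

1997-01-01 is a Wednesday.
That's 365 days from start to end, counting both.
365 = 7 × 52 + 1, so there are 52 full weeks plus 1 extra day.
Each full week contributes 5 weekdays (Mon–Fri): 52 × 5 = 260.
The 1 extra day is Wed — 1 of them qualifies.
Total: 260 + 1 = 261.

261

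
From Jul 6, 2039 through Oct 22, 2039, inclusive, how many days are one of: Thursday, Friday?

32

Jul 6, 2039 is a Wednesday.
The range spans 109 days (inclusive of both endpoints).
109 = 7 × 15 + 4, so there are 15 full weeks plus 4 extra days.
Each full week contributes 2 days from the set (Thu, Fri): 15 × 2 = 30.
The 4 extra days are Wed, Thu, Fri, Sat — 2 of them qualify.
Total: 30 + 2 = 32.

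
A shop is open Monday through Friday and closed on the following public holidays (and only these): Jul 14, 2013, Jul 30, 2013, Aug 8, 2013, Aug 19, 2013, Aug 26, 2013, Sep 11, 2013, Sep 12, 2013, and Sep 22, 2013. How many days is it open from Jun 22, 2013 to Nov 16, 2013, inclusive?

99 business days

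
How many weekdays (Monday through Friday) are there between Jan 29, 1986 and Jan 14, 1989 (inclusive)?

Jan 29, 1986 is a Wednesday.
From Jan 29, 1986 to Jan 14, 1989 is 1082 days inclusive.
1082 = 7 × 154 + 4, so there are 154 full weeks plus 4 extra days.
Each full week contributes 5 weekdays (Mon–Fri): 154 × 5 = 770.
The 4 extra days are Wednesday, Thursday, Friday, Saturday — 3 of them qualify.
Total: 770 + 3 = 773.

773 weekdays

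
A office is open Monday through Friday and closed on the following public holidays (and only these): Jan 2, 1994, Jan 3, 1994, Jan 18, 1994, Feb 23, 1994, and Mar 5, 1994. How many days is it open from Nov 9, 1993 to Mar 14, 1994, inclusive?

Nov 9, 1993 is a Tuesday.
That's 126 days from start to end, counting both.
126 = 7 × 18, so the span is exactly 18 full weeks.
Each full week contributes 5 weekdays (Mon–Fri): 18 × 5 = 90.
Total: 90.
Holidays: Jan 2, 1994 (Sun); Jan 3, 1994 (Mon); Jan 18, 1994 (Tue); Feb 23, 1994 (Wed); Mar 5, 1994 (Sat).
3 of the 5 holidays fall on weekdays; the rest are weekends and were already excluded.
Business days: 90 − 3 = 87.

87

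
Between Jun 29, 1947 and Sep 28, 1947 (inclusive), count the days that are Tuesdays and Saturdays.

26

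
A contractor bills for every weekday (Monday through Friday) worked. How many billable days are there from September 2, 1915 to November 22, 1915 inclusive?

58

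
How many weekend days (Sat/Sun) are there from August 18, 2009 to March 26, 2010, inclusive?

August 18, 2009 is a Tuesday.
From August 18, 2009 to March 26, 2010 is 221 days inclusive.
221 = 7 × 31 + 4, so there are 31 full weeks plus 4 extra days.
Each full week contributes 2 weekend days (Sat, Sun): 31 × 2 = 62.
The 4 extra days are Tue, Wed, Thu, Fri — none qualify.
Total: 62 + 0 = 62.

62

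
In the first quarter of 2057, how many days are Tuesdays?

2057-01-01 is a Monday.
The range spans 90 days (inclusive of both endpoints).
90 = 7 × 12 + 6, so there are 12 full weeks plus 6 extra days.
Each full week contributes one Tuesday: 12 so far.
The 6 extra days are Monday, Tuesday, Wednesday, Thursday, Friday, Saturday — 1 of them qualifies.
Total: 12 + 1 = 13.

13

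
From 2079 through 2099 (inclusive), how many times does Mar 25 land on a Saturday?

3

Day of week of March 25 in each year:
2079: Sat ✓, 2080: Mon, 2081: Tue, 2082: Wed, 2083: Thu, 2084: Sat ✓, 2085: Sun, 2086: Mon, 2087: Tue, 2088: Thu, 2089: Fri, 2090: Sat ✓, 2091: Sun, 2092: Tue, 2093: Wed, 2094: Thu, 2095: Fri, 2096: Sun, 2097: Mon, 2098: Tue, 2099: Wed
Saturdays: 2079, 2084, 2090.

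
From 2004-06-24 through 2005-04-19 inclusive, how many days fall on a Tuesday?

2004-06-24 is a Thursday.
The range spans 300 days (inclusive of both endpoints).
300 = 7 × 42 + 6, so there are 42 full weeks plus 6 extra days.
Each full week contributes one Tuesday: 42 so far.
The 6 extra days are Thursday, Friday, Saturday, Sunday, Monday, Tuesday — 1 of them qualifies.
Total: 42 + 1 = 43.

43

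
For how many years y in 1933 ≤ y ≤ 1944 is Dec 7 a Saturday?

2

Day of week of December 7 in each year:
1933: Thu, 1934: Fri, 1935: Sat ✓, 1936: Mon, 1937: Tue, 1938: Wed, 1939: Thu, 1940: Sat ✓, 1941: Sun, 1942: Mon, 1943: Tue, 1944: Thu
Saturdays: 1935, 1940.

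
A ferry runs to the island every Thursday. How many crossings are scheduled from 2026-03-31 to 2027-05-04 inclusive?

57

2026-03-31 is a Tuesday.
From 2026-03-31 to 2027-05-04 is 400 days inclusive.
400 = 7 × 57 + 1, so there are 57 full weeks plus 1 extra day.
Each full week contributes one Thursday: 57 so far.
The 1 extra day is Tuesday — none qualify.
Total: 57 + 0 = 57.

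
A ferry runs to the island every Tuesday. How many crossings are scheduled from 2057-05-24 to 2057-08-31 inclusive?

14

2057-05-24 is a Thursday.
That's 100 days from start to end, counting both.
100 = 7 × 14 + 2, so there are 14 full weeks plus 2 extra days.
Each full week contributes one Tuesday: 14 so far.
The 2 extra days are Thursday, Friday — none qualify.
Total: 14 + 0 = 14.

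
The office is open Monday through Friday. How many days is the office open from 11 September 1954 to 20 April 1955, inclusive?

158 weekdays

11 September 1954 is a Saturday.
The range spans 222 days (inclusive of both endpoints).
222 = 7 × 31 + 5, so there are 31 full weeks plus 5 extra days.
Each full week contributes 5 weekdays (Mon–Fri): 31 × 5 = 155.
The 5 extra days are Saturday, Sunday, Monday, Tuesday, Wednesday — 3 of them qualify.
Total: 155 + 3 = 158.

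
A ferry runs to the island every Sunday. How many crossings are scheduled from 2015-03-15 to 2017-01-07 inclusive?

95

2015-03-15 is a Sunday.
From 2015-03-15 to 2017-01-07 is 665 days inclusive.
665 = 7 × 95, so the span is exactly 95 full weeks.
Each full week contributes one Sunday: 95 so far.
Total: 95.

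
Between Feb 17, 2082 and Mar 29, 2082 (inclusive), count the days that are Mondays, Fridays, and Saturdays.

Feb 17, 2082 is a Tuesday.
From Feb 17, 2082 to Mar 29, 2082 is 41 days inclusive.
41 = 7 × 5 + 6, so there are 5 full weeks plus 6 extra days.
Each full week contributes 3 days from the set (Mon, Fri, Sat): 5 × 3 = 15.
The 6 extra days are Tuesday, Wednesday, Thursday, Friday, Saturday, Sunday — 2 of them qualify.
Total: 15 + 2 = 17.

17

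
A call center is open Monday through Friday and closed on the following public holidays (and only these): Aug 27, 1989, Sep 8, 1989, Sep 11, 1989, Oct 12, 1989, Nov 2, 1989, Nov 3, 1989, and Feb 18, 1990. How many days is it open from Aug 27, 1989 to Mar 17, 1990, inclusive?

Aug 27, 1989 is a Sunday.
From Aug 27, 1989 to Mar 17, 1990 is 203 days inclusive.
203 = 7 × 29, so the span is exactly 29 full weeks.
Each full week contributes 5 weekdays (Mon–Fri): 29 × 5 = 145.
Holidays: Aug 27, 1989 (Sun); Sep 8, 1989 (Fri); Sep 11, 1989 (Mon); Oct 12, 1989 (Thu); Nov 2, 1989 (Thu); Nov 3, 1989 (Fri); Feb 18, 1990 (Sun).
5 of the 7 holidays fall on weekdays; the rest are weekends and were already excluded.
Business days: 145 − 5 = 140.

140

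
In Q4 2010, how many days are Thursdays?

2010-10-01 is a Friday.
From 2010-10-01 to 2010-12-31 is 92 days inclusive.
92 = 7 × 13 + 1, so there are 13 full weeks plus 1 extra day.
Each full week contributes one Thursday: 13 so far.
The 1 extra day is Friday — none qualify.
Total: 13 + 0 = 13.

13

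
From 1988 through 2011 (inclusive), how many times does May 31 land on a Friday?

3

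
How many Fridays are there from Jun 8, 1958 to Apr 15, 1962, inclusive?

201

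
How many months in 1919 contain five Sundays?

4

A month has five Sundays exactly when Sunday falls within its first (length − 28) days.
Jan: 31 days, starts Wed → 5 of Wed, Thu, Fri
Feb: 28 days, starts Sat → 5 of (none)
Mar: 31 days, starts Sat → 5 of Sat, Sun, Mon ✓
Apr: 30 days, starts Tue → 5 of Tue, Wed
May: 31 days, starts Thu → 5 of Thu, Fri, Sat
Jun: 30 days, starts Sun → 5 of Sun, Mon ✓
Jul: 31 days, starts Tue → 5 of Tue, Wed, Thu
Aug: 31 days, starts Fri → 5 of Fri, Sat, Sun ✓
Sep: 30 days, starts Mon → 5 of Mon, Tue
Oct: 31 days, starts Wed → 5 of Wed, Thu, Fri
Nov: 30 days, starts Sat → 5 of Sat, Sun ✓
Dec: 31 days, starts Mon → 5 of Mon, Tue, Wed
Months with five Sundays: Mar, Jun, Aug, Nov.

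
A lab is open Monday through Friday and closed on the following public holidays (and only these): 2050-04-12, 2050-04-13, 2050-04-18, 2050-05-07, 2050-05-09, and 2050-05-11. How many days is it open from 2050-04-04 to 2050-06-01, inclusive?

38 business days

2050-04-04 is a Monday.
From 2050-04-04 to 2050-06-01 is 59 days inclusive.
59 = 7 × 8 + 3, so there are 8 full weeks plus 3 extra days.
Each full week contributes 5 weekdays (Mon–Fri): 8 × 5 = 40.
The 3 extra days are Mon, Tue, Wed — 3 of them qualify.
Total: 40 + 3 = 43.
Holidays: 2050-04-12 (Tue); 2050-04-13 (Wed); 2050-04-18 (Mon); 2050-05-07 (Sat); 2050-05-09 (Mon); 2050-05-11 (Wed).
5 of the 6 holidays fall on weekdays; the rest are weekends and were already excluded.
Business days: 43 − 5 = 38.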